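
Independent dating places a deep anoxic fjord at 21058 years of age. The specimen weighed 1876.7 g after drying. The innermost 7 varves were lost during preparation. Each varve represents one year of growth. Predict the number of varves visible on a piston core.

At one varve per year, 21058 years correspond to 21058 varves.
21058 − 7 missed = 21051 varves expected in the prepared section.

21051 varves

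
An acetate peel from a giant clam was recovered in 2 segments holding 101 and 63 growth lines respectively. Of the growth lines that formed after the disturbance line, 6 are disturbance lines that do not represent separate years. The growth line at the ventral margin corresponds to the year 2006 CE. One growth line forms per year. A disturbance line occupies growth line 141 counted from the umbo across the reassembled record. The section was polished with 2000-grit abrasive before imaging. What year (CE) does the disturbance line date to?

Total growth lines = 101 + 63 = 164.
Between growth line 141 and the ventral margin there are 164 − 141 = 23 growth lines.
Excluding 6 false growth lines: 23 − 6 = 17.
The growth line at the ventral margin is 2006 CE, so the disturbance line dates to 2006 − 17 = 1989 CE.

1989 CE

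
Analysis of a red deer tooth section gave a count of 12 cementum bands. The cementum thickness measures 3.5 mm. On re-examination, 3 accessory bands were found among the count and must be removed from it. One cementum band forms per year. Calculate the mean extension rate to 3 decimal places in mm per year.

0.389 mm per year

Adjusted count: 12 − 3 = 9 cementum bands.
Extension rate ≈ 3.5 / 9 = 0.389 mm per year.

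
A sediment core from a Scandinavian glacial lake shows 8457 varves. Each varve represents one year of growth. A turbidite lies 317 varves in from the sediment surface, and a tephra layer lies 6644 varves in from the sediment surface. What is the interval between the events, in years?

6327 years

Separation: 6644 − 317 = 6327 varves.
One varve per year makes the interval 6327 years.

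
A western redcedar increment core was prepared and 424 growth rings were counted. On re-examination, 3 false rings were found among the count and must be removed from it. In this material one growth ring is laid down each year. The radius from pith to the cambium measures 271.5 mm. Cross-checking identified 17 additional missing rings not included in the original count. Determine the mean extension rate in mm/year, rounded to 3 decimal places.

Adjusted count: 424 − 3 + 17 = 438 growth rings.
271.5 mm over 438 years gives 271.5 / 438 ≈ 0.620 mm/year.

0.620 mm/year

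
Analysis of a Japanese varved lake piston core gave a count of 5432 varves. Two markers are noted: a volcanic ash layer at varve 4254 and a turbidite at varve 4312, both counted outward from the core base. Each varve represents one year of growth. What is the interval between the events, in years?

4312 − 4254 = 58 varves lie between the two events.
At one varve per year, 58 years elapsed between them.

58 years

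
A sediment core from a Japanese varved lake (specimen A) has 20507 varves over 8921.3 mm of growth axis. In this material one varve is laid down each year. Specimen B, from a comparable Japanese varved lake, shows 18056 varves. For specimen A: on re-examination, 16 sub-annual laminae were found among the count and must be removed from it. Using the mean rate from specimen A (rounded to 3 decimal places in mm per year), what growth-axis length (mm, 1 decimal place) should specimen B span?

Specimen A: after corrections the count is 20507 − 16 = 20491 varves.
A: Mean rate = 8921.3 mm / 20491 years ≈ 0.435 mm per year.
Length of B = 0.435 × 18056 = 7854.4 mm.

7854.4 mm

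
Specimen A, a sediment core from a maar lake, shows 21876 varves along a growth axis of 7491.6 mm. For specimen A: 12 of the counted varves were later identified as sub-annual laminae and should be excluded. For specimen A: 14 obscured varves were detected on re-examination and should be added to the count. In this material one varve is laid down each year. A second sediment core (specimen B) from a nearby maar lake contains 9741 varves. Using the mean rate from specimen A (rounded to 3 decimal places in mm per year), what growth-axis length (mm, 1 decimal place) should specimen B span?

3331.4 mm

Specimen A: after corrections the count is 21876 − 12 + 14 = 21878 varves.
A: Extension rate ≈ 7491.6 / 21878 = 0.342 mm per year.
Length of B = 0.342 × 9741 = 3331.4 mm.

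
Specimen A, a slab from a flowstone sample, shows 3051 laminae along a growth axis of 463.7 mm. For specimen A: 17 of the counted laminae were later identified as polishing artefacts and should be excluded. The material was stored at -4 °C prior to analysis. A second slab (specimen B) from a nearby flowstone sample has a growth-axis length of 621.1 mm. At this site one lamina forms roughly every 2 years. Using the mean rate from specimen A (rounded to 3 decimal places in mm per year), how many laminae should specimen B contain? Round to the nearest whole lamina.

4086 laminae

Specimen A: after corrections the count is 3051 − 17 = 3034 laminae.
Specimen A: at 2 years per lamina, 3034 × 2 = 6068 years.
A: 463.7 mm over 6068 years gives 463.7 / 6068 ≈ 0.076 mm/yr.
Specimen B: 621.1 mm / 0.076 mm per year = 8172.37 years; at 2 years per lamina that is 8172.37 / 2 ≈ 4086 laminae.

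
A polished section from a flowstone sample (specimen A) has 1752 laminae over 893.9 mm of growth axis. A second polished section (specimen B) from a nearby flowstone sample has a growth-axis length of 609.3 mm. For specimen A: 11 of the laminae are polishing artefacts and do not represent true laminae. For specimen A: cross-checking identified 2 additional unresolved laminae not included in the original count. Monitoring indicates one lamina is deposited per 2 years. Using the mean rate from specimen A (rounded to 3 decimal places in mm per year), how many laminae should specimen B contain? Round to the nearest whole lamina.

1190 laminae

Specimen A: after corrections the count is 1752 − 11 + 2 = 1743 laminae.
Specimen A: multiplying by 2 years per lamina: 1743 × 2 = 3486 years.
A: 893.9 mm over 3486 years gives 893.9 / 3486 ≈ 0.256 mm per year.
Specimen B: 609.3 mm / 0.256 mm per year = 2380.08 years; at 2 years per lamina that is 2380.08 / 2 ≈ 1190 laminae.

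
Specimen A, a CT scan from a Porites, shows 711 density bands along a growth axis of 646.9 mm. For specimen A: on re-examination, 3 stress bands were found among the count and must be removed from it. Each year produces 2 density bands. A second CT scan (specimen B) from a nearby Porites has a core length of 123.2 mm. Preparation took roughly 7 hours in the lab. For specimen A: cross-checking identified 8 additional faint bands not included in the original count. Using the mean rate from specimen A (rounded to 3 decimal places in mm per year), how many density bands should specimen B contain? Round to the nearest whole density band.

Specimen A: after corrections the count is 711 − 3 + 8 = 716 density bands.
Specimen A: 716 density bands at 2 per year is 716 / 2 = 358 years.
A: Mean rate = 646.9 mm / 358 years ≈ 1.807 mm/yr.
B spans 123.2 / 1.807 = 68.18 years; at 2 density bands per year that is 68.18 × 2 ≈ 136 density bands.

136 density bands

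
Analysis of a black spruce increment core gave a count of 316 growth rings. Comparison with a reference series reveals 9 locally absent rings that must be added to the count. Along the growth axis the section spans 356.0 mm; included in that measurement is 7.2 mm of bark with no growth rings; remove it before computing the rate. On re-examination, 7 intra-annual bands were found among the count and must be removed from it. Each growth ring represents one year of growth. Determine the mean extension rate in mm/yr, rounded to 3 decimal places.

1.097 mm/yr

After corrections the count is 316 − 7 + 9 = 318 growth rings.
Net length = 356.0 − 7.2 = 348.8 mm.
Mean rate = 348.8 mm / 318 years ≈ 1.097 mm/yr.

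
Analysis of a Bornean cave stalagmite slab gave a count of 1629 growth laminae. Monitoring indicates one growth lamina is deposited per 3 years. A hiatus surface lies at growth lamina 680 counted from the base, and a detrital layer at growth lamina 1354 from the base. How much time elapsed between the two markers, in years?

1354 − 680 = 674 growth laminae lie between the two events.
674 growth laminae at 3 years each span 674 × 3 = 2022 years.

2022 years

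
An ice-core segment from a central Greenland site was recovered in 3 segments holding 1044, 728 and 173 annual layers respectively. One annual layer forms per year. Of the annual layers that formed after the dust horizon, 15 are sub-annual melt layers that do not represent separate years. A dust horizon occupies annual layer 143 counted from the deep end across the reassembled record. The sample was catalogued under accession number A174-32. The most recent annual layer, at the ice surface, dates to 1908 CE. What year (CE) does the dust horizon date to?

121 CE

Total annual layers = 1044 + 728 + 173 = 1945.
1945 − 143 = 1802 annual layers lie beyond the dust horizon toward the ice surface.
1802 − 15 false = 1787 true annual layers after the dust horizon.
Counting back 1787 years from 1908 CE places the dust horizon in 1908 − 1787 = 121 CE.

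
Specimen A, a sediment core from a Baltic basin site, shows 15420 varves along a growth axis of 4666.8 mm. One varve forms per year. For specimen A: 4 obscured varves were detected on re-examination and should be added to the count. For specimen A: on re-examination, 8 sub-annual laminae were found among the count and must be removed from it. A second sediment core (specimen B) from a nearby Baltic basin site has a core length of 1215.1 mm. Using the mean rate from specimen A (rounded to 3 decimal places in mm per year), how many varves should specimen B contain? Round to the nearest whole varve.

Specimen A: after corrections the count is 15420 − 8 + 4 = 15416 varves.
A: Extension rate ≈ 4666.8 / 15416 = 0.303 mm per year.
B spans 1215.1 / 0.303 = 4010.23 years ≈ 4010 varves.

4010 varves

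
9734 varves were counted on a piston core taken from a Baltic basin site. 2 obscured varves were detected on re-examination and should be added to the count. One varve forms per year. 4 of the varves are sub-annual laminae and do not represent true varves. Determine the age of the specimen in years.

True varve count = 9734 − 4 + 2 = 9732.
With a one-to-one varve periodicity this is 9732 years.

9732 yr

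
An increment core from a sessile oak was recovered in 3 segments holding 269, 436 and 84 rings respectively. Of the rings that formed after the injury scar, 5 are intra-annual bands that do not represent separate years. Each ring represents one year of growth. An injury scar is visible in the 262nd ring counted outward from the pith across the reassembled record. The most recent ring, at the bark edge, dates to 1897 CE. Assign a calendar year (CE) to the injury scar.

1375 CE

Total rings = 269 + 436 + 84 = 789.
The injury scar sits at ring 262 from the pith, so 789 − 262 = 527 rings formed after it.
527 − 5 false = 522 true rings after the injury scar.
The ring at the bark edge is 1897 CE, so the injury scar dates to 1897 − 522 = 1375 CE.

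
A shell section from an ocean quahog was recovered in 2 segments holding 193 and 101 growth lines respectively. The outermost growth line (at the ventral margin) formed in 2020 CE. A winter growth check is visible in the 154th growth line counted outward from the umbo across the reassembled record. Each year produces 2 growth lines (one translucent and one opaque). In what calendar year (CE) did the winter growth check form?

1950 CE

Total growth lines = 193 + 101 = 294.
Between growth line 154 and the ventral margin there are 294 − 154 = 140 growth lines.
Dividing by 2 growth lines per year: 140 / 2 = 70 years.
2020 − 70 = 1950 CE.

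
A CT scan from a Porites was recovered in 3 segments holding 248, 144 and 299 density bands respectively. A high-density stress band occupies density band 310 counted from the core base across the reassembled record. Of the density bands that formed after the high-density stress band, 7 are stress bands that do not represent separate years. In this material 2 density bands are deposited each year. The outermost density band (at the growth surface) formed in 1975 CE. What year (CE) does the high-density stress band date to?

Total density bands = 248 + 144 + 299 = 691.
691 − 310 = 381 density bands lie beyond the high-density stress band toward the growth surface.
Removing the 7 false density bands leaves 381 − 7 = 374 true density bands beyond the high-density stress band.
Dividing by 2 density bands per year: 374 / 2 = 187 years.
Counting back 187 years from 1975 CE places the high-density stress band in 1975 − 187 = 1788 CE.

1788 CE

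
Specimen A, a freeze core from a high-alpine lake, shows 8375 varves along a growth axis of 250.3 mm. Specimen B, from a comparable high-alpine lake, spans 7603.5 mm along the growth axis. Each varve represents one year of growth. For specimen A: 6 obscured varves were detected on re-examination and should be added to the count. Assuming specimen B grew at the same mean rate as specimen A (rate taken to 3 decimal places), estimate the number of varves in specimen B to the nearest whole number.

Specimen A: adjusted count: 8375 + 6 = 8381 varves.
A: Extension rate ≈ 250.3 / 8381 = 0.030 mm per year.
Specimen B: 7603.5 mm / 0.030 mm per year = 253450.00 years ≈ 253450 varves.

253450 varves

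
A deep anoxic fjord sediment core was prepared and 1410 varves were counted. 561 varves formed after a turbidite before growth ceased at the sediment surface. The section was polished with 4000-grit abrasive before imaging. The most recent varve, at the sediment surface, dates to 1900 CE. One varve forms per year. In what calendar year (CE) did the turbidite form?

561 varves post-date the turbidite.
1900 − 561 = 1339 CE.

1339 CE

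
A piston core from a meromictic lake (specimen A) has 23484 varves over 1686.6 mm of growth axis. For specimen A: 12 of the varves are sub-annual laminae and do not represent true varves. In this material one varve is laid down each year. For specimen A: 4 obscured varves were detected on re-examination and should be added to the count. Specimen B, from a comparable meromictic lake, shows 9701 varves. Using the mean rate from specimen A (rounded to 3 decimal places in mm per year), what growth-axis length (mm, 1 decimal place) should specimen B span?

Specimen A: after corrections the count is 23484 − 12 + 4 = 23476 varves.
A: Extension rate ≈ 1686.6 / 23476 = 0.072 mm/year.
For B, 0.072 mm/year × 9701 years = 698.5 mm.

698.5 mm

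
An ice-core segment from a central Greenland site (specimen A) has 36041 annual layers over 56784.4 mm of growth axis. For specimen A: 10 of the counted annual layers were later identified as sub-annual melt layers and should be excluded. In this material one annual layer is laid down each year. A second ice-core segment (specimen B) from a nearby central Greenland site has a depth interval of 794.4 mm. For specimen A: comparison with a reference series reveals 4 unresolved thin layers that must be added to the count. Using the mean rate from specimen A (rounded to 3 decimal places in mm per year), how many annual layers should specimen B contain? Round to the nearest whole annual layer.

504 annual layers

Specimen A: after corrections the count is 36041 − 10 + 4 = 36035 annual layers.
A: Extension rate ≈ 56784.4 / 36035 = 1.576 mm/yr.
B spans 794.4 / 1.576 = 504.06 years ≈ 504 annual layers.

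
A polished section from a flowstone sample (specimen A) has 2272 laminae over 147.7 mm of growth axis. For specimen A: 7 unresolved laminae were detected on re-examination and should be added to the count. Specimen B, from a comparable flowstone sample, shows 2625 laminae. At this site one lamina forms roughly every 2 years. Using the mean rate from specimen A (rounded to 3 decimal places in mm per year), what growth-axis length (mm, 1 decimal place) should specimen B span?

Specimen A: correcting the raw count gives 2272 + 7 = 2279 true laminae.
Specimen A: multiplying by 2 years per lamina: 2279 × 2 = 4558 years.
A: Extension rate ≈ 147.7 / 4558 = 0.032 mm/yr.
Specimen B: at 2 years per lamina, 2625 × 2 = 5250 years. For B, 0.032 mm/year × 5250 years = 168.0 mm.

168.0 mm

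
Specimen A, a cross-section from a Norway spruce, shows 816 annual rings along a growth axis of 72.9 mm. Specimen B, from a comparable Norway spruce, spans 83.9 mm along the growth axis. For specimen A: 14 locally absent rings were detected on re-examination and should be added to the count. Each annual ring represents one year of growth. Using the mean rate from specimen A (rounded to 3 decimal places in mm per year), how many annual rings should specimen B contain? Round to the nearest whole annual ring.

Specimen A: after corrections the count is 816 + 14 = 830 annual rings.
A: 72.9 mm over 830 years gives 72.9 / 830 ≈ 0.088 mm per year.
B spans 83.9 / 0.088 = 953.41 years ≈ 953 annual rings.

953 annual rings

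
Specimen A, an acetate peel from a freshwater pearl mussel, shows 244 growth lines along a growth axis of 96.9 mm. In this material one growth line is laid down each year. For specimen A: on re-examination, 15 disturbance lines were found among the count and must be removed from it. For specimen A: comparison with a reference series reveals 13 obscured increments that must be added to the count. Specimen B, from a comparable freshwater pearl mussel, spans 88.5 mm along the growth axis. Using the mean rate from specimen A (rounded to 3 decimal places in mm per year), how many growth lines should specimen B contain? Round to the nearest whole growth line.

Specimen A: true growth line count = 244 − 15 + 13 = 242.
A: 96.9 mm over 242 years gives 96.9 / 242 ≈ 0.400 mm/yr.
B spans 88.5 / 0.400 = 221.25 years ≈ 221 growth lines.

221 growth lines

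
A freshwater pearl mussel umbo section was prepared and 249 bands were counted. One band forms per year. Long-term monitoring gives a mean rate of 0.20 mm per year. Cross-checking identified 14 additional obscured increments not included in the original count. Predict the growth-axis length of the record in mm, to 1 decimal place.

52.6 mm

Adjusted count: 249 + 14 = 263 bands.
Length ≈ 0.20 × 263 = 52.6 mm.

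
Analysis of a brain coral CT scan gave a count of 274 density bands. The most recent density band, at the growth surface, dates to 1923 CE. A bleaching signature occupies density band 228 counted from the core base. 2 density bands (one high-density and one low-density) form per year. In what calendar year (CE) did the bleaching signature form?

1900 CE

The bleaching signature sits at density band 228 from the core base, so 274 − 228 = 46 density bands formed after it.
With 2 density bands per year, 46 / 2 = 23 years.
Counting back 23 years from 1923 CE places the bleaching signature in 1923 − 23 = 1900 CE.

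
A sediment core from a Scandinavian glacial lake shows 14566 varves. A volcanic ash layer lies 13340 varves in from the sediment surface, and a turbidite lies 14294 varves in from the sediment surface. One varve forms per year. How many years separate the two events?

The two markers are separated by 14294 − 13340 = 954 varves.
One varve per year makes the interval 954 years.

954 years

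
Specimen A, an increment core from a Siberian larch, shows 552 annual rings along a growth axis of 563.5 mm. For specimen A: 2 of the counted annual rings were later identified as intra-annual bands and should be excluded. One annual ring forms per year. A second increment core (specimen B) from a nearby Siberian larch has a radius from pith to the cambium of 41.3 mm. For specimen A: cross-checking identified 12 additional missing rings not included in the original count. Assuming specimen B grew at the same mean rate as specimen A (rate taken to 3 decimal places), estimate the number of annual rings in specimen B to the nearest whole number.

Specimen A: true annual ring count = 552 − 2 + 12 = 562.
A: 563.5 mm over 562 years gives 563.5 / 562 ≈ 1.003 mm/year.
For B, 41.3 / 1.003 = 41.18 years ≈ 41 annual rings.

41 annual rings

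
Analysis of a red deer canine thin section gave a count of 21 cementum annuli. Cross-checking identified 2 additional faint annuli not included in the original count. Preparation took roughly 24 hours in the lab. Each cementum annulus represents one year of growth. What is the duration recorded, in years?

Correcting the raw count gives 21 + 2 = 23 true cementum annuli.
With a one-to-one cementum annulus periodicity this is 23 years.

23 years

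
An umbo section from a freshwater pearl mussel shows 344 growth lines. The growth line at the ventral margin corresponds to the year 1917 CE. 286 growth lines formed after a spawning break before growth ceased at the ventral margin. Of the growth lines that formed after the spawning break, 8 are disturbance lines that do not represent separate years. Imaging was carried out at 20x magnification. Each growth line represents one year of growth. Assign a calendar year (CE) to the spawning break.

286 growth lines formed after the spawning break.
Removing the 8 false growth lines leaves 286 − 8 = 278 true growth lines beyond the spawning break.
1917 − 278 = 1639 CE.

1639 CE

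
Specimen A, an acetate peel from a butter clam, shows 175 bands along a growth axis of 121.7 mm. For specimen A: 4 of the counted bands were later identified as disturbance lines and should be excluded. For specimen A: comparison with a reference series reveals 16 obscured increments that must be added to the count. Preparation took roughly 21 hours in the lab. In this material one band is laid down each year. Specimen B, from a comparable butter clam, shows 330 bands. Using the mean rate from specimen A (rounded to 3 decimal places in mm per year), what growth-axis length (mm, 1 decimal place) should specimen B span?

214.8 mm

Specimen A: true band count = 175 − 4 + 16 = 187.
A: Extension rate ≈ 121.7 / 187 = 0.651 mm per year.
For B, 0.651 mm/year × 330 years = 214.8 mm.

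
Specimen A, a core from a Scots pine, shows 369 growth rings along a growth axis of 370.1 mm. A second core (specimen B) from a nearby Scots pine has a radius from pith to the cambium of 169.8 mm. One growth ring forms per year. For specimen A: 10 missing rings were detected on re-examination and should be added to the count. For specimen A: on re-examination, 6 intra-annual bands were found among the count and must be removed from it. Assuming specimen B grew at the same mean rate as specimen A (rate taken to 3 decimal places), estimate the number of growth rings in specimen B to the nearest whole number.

171 growth rings

Specimen A: adjusted count: 369 − 6 + 10 = 373 growth rings.
A: 370.1 mm over 373 years gives 370.1 / 373 ≈ 0.992 mm/year.
B spans 169.8 / 0.992 = 171.17 years ≈ 171 growth rings.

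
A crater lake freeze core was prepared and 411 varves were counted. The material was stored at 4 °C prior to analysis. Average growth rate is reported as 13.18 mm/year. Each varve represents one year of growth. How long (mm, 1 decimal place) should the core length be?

411 years of growth are recorded.
Length ≈ 13.18 × 411 = 5417.0 mm.

5417.0 mm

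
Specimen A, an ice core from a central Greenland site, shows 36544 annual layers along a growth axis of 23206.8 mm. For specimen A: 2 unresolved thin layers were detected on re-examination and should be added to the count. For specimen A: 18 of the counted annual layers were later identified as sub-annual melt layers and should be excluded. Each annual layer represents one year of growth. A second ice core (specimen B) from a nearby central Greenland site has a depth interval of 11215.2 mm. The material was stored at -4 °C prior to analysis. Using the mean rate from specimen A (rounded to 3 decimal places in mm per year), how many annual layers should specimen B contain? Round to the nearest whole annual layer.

17662 annual layers

Specimen A: true annual layer count = 36544 − 18 + 2 = 36528.
A: Mean rate = 23206.8 mm / 36528 years ≈ 0.635 mm/year.
Specimen B: 11215.2 mm / 0.635 mm per year = 17661.73 years ≈ 17662 annual layers.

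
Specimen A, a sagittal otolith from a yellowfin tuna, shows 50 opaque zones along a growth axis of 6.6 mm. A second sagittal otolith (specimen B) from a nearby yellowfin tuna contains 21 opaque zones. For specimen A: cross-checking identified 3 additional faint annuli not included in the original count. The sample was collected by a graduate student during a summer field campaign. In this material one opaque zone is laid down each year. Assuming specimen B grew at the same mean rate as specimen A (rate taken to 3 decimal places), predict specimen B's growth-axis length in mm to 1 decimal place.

Specimen A: correcting the raw count gives 50 + 3 = 53 true opaque zones.
A: 6.6 mm over 53 years gives 6.6 / 53 ≈ 0.125 mm per year.
Length of B = 0.125 × 21 = 2.6 mm.

2.6 mm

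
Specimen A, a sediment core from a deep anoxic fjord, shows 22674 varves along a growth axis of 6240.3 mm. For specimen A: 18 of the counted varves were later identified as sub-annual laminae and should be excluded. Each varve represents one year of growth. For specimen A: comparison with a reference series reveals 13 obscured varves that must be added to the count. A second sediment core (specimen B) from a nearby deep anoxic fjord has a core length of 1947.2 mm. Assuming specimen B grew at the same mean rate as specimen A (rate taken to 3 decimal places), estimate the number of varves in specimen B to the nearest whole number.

7081 varves

Specimen A: after corrections the count is 22674 − 18 + 13 = 22669 varves.
A: 6240.3 mm over 22669 years gives 6240.3 / 22669 ≈ 0.275 mm per year.
For B, 1947.2 / 0.275 = 7080.73 years ≈ 7081 varves.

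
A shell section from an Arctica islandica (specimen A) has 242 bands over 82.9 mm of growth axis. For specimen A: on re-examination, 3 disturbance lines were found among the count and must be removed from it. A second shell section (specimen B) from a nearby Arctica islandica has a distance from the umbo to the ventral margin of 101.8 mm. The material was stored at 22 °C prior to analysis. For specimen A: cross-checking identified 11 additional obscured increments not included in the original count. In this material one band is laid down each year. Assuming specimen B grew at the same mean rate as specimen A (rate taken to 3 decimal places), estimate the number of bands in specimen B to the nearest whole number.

Specimen A: true band count = 242 − 3 + 11 = 250.
A: 82.9 mm over 250 years gives 82.9 / 250 ≈ 0.332 mm per year.
Specimen B: 101.8 mm / 0.332 mm per year = 306.63 years ≈ 307 bands.

307 bands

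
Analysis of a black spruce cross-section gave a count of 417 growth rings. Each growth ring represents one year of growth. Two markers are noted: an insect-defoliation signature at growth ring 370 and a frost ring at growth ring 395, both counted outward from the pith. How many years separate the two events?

The two markers are separated by 395 − 370 = 25 growth rings.
One growth ring per year makes the interval 25 years.

25 years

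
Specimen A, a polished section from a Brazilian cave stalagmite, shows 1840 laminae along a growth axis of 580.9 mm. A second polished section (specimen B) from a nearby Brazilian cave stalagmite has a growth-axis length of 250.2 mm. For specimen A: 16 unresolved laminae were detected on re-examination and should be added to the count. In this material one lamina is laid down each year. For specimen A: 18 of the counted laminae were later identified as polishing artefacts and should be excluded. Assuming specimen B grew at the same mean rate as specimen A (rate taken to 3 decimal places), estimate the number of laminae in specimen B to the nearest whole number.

Specimen A: true lamina count = 1840 − 18 + 16 = 1838.
A: Mean rate = 580.9 mm / 1838 years ≈ 0.316 mm per year.
For B, 250.2 / 0.316 = 791.77 years ≈ 792 laminae.

792 laminae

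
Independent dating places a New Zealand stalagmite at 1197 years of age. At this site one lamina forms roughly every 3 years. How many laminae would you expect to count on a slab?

One lamina every 3 years means 1197 / 3 = 399 laminae.
So 399 laminae should be present.

399 laminae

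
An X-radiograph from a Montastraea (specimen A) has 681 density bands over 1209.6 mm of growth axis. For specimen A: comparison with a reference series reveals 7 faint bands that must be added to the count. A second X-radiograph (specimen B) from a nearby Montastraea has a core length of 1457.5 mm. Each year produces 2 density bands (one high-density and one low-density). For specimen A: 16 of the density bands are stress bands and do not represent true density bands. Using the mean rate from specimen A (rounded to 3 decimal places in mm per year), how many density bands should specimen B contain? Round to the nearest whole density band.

Specimen A: adjusted count: 681 − 16 + 7 = 672 density bands.
Specimen A: with 2 density bands per year, 672 / 2 = 336 years.
A: 1209.6 mm over 336 years gives 1209.6 / 336 ≈ 3.600 mm/year.
B spans 1457.5 / 3.600 = 404.86 years; at 2 density bands per year that is 404.86 × 2 ≈ 810 density bands.

810 density bands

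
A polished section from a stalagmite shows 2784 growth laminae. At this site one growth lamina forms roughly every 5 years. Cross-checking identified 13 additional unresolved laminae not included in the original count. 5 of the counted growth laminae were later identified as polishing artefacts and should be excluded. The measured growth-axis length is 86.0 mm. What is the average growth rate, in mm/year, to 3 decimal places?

0.006 mm/year

Adjusted count: 2784 − 5 + 13 = 2792 growth laminae.
2792 growth laminae at 5 years each span 2792 × 5 = 13960 years.
86.0 mm over 13960 years gives 86.0 / 13960 ≈ 0.006 mm/year.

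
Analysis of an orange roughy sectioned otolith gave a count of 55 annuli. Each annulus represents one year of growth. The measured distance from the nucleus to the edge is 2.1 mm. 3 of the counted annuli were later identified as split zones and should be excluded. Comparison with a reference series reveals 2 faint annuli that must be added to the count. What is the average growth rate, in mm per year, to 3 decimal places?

Adjusted count: 55 − 3 + 2 = 54 annuli.
2.1 mm over 54 years gives 2.1 / 54 ≈ 0.039 mm per year.

0.039 mm per year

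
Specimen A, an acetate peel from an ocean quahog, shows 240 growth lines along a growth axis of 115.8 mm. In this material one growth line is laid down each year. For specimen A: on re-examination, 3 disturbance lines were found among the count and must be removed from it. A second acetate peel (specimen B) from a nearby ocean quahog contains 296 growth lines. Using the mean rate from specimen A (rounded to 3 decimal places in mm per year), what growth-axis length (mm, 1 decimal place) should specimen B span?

144.7 mm

Specimen A: adjusted count: 240 − 3 = 237 growth lines.
A: Extension rate ≈ 115.8 / 237 = 0.489 mm per year.
Length of B = 0.489 × 296 = 144.7 mm.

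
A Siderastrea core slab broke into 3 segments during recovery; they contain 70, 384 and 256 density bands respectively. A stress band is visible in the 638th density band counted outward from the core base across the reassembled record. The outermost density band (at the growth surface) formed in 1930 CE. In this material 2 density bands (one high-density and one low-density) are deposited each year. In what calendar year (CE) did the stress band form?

Total density bands = 70 + 384 + 256 = 710.
710 − 638 = 72 density bands lie beyond the stress band toward the growth surface.
With 2 density bands per year, 72 / 2 = 36 years.
Counting back 36 years from 1930 CE places the stress band in 1930 − 36 = 1894 CE.

1894 CE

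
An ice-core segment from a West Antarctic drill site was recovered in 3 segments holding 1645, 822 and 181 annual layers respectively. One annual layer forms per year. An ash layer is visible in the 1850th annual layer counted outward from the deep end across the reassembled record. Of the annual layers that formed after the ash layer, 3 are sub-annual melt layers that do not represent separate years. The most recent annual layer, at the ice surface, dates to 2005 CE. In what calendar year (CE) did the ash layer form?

Total annual layers = 1645 + 822 + 181 = 2648.
The ash layer sits at annual layer 1850 from the deep end, so 2648 − 1850 = 798 annual layers formed after it.
Removing the 3 false annual layers leaves 798 − 3 = 795 true annual layers beyond the ash layer.
The annual layer at the ice surface is 2005 CE, so the ash layer dates to 2005 − 795 = 1210 CE.

1210 CE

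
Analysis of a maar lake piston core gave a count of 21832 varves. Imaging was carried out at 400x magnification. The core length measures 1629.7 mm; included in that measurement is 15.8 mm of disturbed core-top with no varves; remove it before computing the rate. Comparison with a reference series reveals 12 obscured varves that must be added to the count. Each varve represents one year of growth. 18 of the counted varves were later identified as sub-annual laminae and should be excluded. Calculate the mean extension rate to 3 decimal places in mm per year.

Adjusted count: 21832 − 18 + 12 = 21826 varves.
Net length = 1629.7 − 15.8 = 1613.9 mm.
1613.9 mm over 21826 years gives 1613.9 / 21826 ≈ 0.074 mm per year.

0.074 mm per year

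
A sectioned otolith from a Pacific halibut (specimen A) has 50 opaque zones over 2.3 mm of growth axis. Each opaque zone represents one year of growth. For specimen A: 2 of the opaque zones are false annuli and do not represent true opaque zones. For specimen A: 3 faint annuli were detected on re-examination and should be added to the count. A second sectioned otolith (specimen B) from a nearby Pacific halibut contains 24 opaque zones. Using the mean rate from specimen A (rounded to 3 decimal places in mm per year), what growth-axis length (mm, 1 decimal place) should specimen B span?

1.1 mm

Specimen A: correcting the raw count gives 50 − 2 + 3 = 51 true opaque zones.
A: 2.3 mm over 51 years gives 2.3 / 51 ≈ 0.045 mm per year.
For B, 0.045 mm/year × 24 years = 1.1 mm.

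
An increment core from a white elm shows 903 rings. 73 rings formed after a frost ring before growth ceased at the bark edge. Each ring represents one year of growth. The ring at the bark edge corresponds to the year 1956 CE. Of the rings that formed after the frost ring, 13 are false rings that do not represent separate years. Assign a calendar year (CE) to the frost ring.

1896 CE

There are 73 rings younger than the frost ring.
73 − 13 false = 60 true rings after the frost ring.
1956 − 60 = 1896 CE.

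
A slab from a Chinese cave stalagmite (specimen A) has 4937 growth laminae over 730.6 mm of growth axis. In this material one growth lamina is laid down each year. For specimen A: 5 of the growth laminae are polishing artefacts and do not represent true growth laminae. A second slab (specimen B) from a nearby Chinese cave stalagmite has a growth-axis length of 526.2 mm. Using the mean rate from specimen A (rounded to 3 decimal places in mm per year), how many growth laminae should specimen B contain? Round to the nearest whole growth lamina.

Specimen A: after corrections the count is 4937 − 5 = 4932 growth laminae.
A: Extension rate ≈ 730.6 / 4932 = 0.148 mm/year.
B spans 526.2 / 0.148 = 3555.41 years ≈ 3555 growth laminae.

3555 growth laminae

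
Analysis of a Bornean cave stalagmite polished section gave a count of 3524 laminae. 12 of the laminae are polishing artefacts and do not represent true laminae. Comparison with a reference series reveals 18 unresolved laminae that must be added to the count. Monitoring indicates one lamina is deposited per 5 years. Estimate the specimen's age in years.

After corrections the count is 3524 − 12 + 18 = 3530 laminae.
Multiplying by 5 years per lamina: 3530 × 5 = 17650 years.

17650 years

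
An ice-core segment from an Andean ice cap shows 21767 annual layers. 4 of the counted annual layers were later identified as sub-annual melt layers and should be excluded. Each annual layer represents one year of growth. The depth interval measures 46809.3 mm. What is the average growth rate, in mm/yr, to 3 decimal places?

2.151 mm/yr

After corrections the count is 21767 − 4 = 21763 annual layers.
46809.3 mm over 21763 years gives 46809.3 / 21763 ≈ 2.151 mm/yr.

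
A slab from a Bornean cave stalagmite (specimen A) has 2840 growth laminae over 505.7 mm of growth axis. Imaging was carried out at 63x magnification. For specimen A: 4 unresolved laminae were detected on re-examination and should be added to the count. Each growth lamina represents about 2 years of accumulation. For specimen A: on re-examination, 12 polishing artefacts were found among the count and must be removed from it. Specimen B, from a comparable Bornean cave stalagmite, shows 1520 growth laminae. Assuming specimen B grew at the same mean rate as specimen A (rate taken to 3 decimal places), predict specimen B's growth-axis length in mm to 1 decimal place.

270.6 mm

Specimen A: after corrections the count is 2840 − 12 + 4 = 2832 growth laminae.
Specimen A: 2832 growth laminae at 2 years each span 2832 × 2 = 5664 years.
A: Extension rate ≈ 505.7 / 5664 = 0.089 mm per year.
Specimen B: at 2 years per growth lamina, 1520 × 2 = 3040 years. Length of B = 0.089 × 3040 = 270.6 mm.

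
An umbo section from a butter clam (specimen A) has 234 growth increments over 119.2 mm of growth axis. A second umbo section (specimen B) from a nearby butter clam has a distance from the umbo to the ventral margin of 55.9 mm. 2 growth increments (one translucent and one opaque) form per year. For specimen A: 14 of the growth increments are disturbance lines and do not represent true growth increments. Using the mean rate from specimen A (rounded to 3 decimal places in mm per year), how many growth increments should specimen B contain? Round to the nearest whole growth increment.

103 growth increments

Specimen A: adjusted count: 234 − 14 = 220 growth increments.
Specimen A: dividing by 2 growth increments per year: 220 / 2 = 110 years.
A: Extension rate ≈ 119.2 / 110 = 1.084 mm per year.
Specimen B: 55.9 mm / 1.084 mm per year = 51.57 years; at 2 growth increments per year that is 51.57 × 2 ≈ 103 growth increments.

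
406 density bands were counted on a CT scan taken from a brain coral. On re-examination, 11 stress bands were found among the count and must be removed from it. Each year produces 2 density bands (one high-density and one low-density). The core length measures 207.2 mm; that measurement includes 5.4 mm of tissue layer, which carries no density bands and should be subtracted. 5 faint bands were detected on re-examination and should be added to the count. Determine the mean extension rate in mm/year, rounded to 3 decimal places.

1.009 mm/year

Adjusted count: 406 − 11 + 5 = 400 density bands.
Dividing by 2 density bands per year: 400 / 2 = 200 years.
The growth record spans 207.2 − 5.4 = 201.8 mm.
Mean rate = 201.8 mm / 200 years ≈ 1.009 mm/year.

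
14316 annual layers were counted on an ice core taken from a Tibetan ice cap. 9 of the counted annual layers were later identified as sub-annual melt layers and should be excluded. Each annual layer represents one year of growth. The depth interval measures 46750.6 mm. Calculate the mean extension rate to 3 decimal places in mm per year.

True annual layer count = 14316 − 9 = 14307.
Extension rate ≈ 46750.6 / 14307 = 3.268 mm per year.

3.268 mm per year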